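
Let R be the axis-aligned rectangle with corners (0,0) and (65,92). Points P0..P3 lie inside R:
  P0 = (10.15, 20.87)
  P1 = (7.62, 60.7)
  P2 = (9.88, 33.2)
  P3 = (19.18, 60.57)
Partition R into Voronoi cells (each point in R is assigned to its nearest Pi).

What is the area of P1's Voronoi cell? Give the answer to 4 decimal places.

Area of P1's cell: 610.4631

1. box [0,65]×[0,92]: [(0, 0) (65, 0) (65, 92) (0, 92)]
2. ⊥bis P1·P0 via (8.885,40.785): [(0, 40.2206) (65, 44.3494) (65, 92) (0, 92)]  |A|=3231.4734
3. ⊥bis P1·P2 via (8.75,46.95): [(0, 46.2309) (65, 51.5727) (65, 92) (0, 92)]  |A|=2801.3818
4. ⊥bis P1·P3 via (13.4,60.635): [(0, 46.2309) (13.2503, 47.3198) (13.7527, 92) (0, 92)]  |A|=610.4631
5. canonical 4-gon: [(0, 46.2309) (13.2503, 47.3198) (13.7527, 92) (0, 92)]
6. shoelace: 610.4631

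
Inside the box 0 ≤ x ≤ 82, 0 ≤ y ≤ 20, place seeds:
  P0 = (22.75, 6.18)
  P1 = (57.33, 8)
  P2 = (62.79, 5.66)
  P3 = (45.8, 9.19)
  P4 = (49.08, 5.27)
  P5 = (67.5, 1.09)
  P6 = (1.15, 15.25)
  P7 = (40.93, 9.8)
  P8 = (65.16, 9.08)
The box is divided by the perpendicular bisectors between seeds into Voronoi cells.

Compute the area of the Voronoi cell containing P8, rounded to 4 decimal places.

1. box [0,82]×[0,20]: [(0, 0) (82, 0) (82, 20) (0, 20)]
2. ⊥bis P8·P0 via (43.955,7.63): [(44.4767, 0) (82, 0) (82, 20) (43.1091, 20)]  |A|=764.1412
3. ⊥bis P8·P1 via (61.245,8.54): [(62.4229, 0) (82, 0) (82, 20) (59.6643, 20)]  |A|=419.1276
4. ⊥bis P8·P2 via (63.975,7.37): [(61.1349, 9.3381) (74.6102, 0) (82, 0) (82, 20) (59.6643, 20)]  |A|=362.2245
5. ⊥bis P8·P3 via (55.48,9.135): [(61.1349, 9.3381) (74.6102, 0) (82, 0) (82, 20) (59.6643, 20)]  |A|=362.2245
6. ⊥bis P8·P4 via (57.12,7.175): [(61.1349, 9.3381) (74.6102, 0) (82, 0) (82, 20) (59.6643, 20)]  |A|=362.2245
7. ⊥bis P8·P5 via (66.33,5.085): [(61.1349, 9.3381) (66.9924, 5.279) (82, 9.6742) (82, 20) (59.6643, 20)]  |A|=270.1257
8. ⊥bis P8·P6 via (33.155,12.165): [(61.1349, 9.3381) (66.9924, 5.279) (82, 9.6742) (82, 20) (59.6643, 20)]  |A|=270.1257
9. ⊥bis P8·P7 via (53.045,9.44): [(61.1349, 9.3381) (66.9924, 5.279) (82, 9.6742) (82, 20) (59.6643, 20)]  |A|=270.1257
10. canonical 5-gon: [(61.1349, 9.3381) (66.9924, 5.279) (82, 9.6742) (82, 20) (59.6643, 20)]
11. shoelace: 270.1257

Area of P8's cell: 270.1257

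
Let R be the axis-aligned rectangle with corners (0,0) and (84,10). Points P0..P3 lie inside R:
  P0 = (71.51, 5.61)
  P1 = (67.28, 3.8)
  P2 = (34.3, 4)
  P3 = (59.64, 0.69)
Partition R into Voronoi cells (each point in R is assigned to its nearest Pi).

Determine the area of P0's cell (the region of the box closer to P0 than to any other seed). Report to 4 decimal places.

1. box [0,84]×[0,10]: [(0, 0) (84, 0) (84, 10) (0, 10)]
2. ⊥bis P0·P1 via (69.395,4.705): [(71.4083, 0) (84, 0) (84, 10) (67.1293, 10)]  |A|=147.3123
3. ⊥bis P0·P2 via (52.905,4.805): [(71.4083, 0) (84, 0) (84, 10) (67.1293, 10)]  |A|=147.3123
4. ⊥bis P0·P3 via (65.575,3.15): [(71.4083, 0) (84, 0) (84, 10) (67.1293, 10)]  |A|=147.3123
5. canonical 4-gon: [(71.4083, 0) (84, 0) (84, 10) (67.1293, 10)]
6. shoelace: 147.3123

Area of P0's cell: 147.3123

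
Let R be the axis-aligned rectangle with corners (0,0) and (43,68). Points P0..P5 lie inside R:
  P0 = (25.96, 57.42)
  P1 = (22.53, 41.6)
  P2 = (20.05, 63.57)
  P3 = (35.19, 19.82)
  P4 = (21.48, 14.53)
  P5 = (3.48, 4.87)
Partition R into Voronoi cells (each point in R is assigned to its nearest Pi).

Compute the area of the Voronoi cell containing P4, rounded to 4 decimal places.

1. box [0,43]×[0,68]: [(0, 0) (43, 0) (43, 68) (0, 68)]
2. ⊥bis P4·P0 via (23.72,35.975): [(0, 38.4526) (0, 0) (43, 0) (43, 33.9611)]  |A|=1556.8961
3. ⊥bis P4·P1 via (22.005,28.065): [(0, 28.9185) (0, 0) (43, 0) (43, 27.2506)]  |A|=1207.6373
4. ⊥bis P4·P2 via (20.765,39.05): [(0, 28.9185) (0, 0) (43, 0) (43, 27.2506)]  |A|=1207.6373
5. ⊥bis P4·P3 via (28.335,17.175): [(24.1654, 27.9812) (0, 28.9185) (0, 0) (34.962, 0)]  |A|=838.5534
6. ⊥bis P4·P5 via (12.48,9.7): [(24.1654, 27.9812) (2.2121, 28.8327) (17.6857, 0) (34.962, 0)]  |A|=551.605
7. canonical 4-gon: [(24.1654, 27.9812) (2.2121, 28.8327) (17.6857, 0) (34.962, 0)]
8. shoelace: 551.605

Area of P4's cell: 551.6050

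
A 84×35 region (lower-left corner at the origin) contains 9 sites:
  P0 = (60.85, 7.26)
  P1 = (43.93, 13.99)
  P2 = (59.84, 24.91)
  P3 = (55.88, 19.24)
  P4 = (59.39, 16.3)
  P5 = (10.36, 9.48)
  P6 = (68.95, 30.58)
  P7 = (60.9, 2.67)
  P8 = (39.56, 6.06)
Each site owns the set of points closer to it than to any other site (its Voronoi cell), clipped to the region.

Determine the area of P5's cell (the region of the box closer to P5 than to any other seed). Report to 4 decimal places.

1. box [0,84]×[0,35]: [(0, 0) (84, 0) (84, 35) (0, 35)]
2. ⊥bis P5·P0 via (35.605,8.37): [(0, 0) (35.237, 0) (36.7759, 35) (0, 35)]  |A|=1260.2253
3. ⊥bis P5·P1 via (27.145,11.735): [(0, 0) (28.7216, 0) (24.0194, 35) (0, 35)]  |A|=922.9673
4. ⊥bis P5·P2 via (35.1,17.195): [(0, 0) (28.7216, 0) (24.0194, 35) (0, 35)]  |A|=922.9673
5. ⊥bis P5·P3 via (33.12,14.36): [(0, 0) (28.7216, 0) (24.0194, 35) (0, 35)]  |A|=922.9673
6. ⊥bis P5·P4 via (34.875,12.89): [(0, 0) (28.7216, 0) (24.0194, 35) (0, 35)]  |A|=922.9673
7. ⊥bis P5·P6 via (39.655,20.03): [(0, 0) (28.7216, 0) (24.0194, 35) (0, 35)]  |A|=922.9673
8. ⊥bis P5·P7 via (35.63,6.075): [(0, 0) (28.7216, 0) (24.0194, 35) (0, 35)]  |A|=922.9673
9. ⊥bis P5·P8 via (24.96,7.77): [(0, 0) (24.05, 0) (26.2258, 18.5772) (24.0194, 35) (0, 35)]  |A|=879.5747
10. canonical 5-gon: [(0, 0) (24.05, 0) (26.2258, 18.5772) (24.0194, 35) (0, 35)]
11. shoelace: 879.5747

Area of P5's cell: 879.5747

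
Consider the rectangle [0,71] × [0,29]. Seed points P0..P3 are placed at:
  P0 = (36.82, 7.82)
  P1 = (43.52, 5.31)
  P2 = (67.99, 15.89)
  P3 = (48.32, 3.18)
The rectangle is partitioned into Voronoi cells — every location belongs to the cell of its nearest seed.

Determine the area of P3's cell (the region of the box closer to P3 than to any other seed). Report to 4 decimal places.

1. box [0,71]×[0,29]: [(0, 0) (71, 0) (71, 29) (0, 29)]
2. ⊥bis P3·P0 via (42.57,5.5): [(40.3509, 0) (71, 0) (71, 29) (52.0517, 29)]  |A|=719.1622
3. ⊥bis P3·P1 via (45.92,4.245): [(44.0363, 0) (71, 0) (71, 29) (56.905, 29)]  |A|=595.351
4. ⊥bis P3·P2 via (58.155,9.535): [(52.2931, 18.6069) (44.0363, 0) (64.3162, 0)]  |A|=188.6727
5. canonical 3-gon: [(52.2931, 18.6069) (44.0363, 0) (64.3162, 0)]
6. shoelace: 188.6727

Area of P3's cell: 188.6727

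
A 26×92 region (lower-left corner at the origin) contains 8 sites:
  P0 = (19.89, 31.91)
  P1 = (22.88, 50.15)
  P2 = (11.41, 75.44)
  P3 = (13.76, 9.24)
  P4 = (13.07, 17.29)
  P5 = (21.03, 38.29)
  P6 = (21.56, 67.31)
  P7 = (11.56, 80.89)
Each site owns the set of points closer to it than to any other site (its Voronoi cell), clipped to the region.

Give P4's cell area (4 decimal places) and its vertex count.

Area of P4's cell: 337.8424 (4 vertices)

1. box [0,26]×[0,92]: [(0, 0) (26, 0) (26, 92) (0, 92)]
2. ⊥bis P4·P0 via (16.48,24.6): [(0, 32.2877) (0, 0) (26, 0) (26, 20.1591)]  |A|=681.8075
3. ⊥bis P4·P1 via (17.975,33.72): [(0, 32.2877) (0, 0) (26, 0) (26, 20.1591)]  |A|=681.8075
4. ⊥bis P4·P2 via (12.24,46.365): [(0, 32.2877) (0, 0) (26, 0) (26, 20.1591)]  |A|=681.8075
5. ⊥bis P4·P3 via (13.415,13.265): [(0, 32.2877) (0, 12.1151) (26, 14.3437) (26, 20.1591)]  |A|=337.8424
6. ⊥bis P4·P5 via (17.05,27.79): [(0, 32.2877) (0, 12.1151) (26, 14.3437) (26, 20.1591)]  |A|=337.8424
7. ⊥bis P4·P6 via (17.315,42.3): [(0, 32.2877) (0, 12.1151) (26, 14.3437) (26, 20.1591)]  |A|=337.8424
8. ⊥bis P4·P7 via (12.315,49.09): [(0, 32.2877) (0, 12.1151) (26, 14.3437) (26, 20.1591)]  |A|=337.8424
9. canonical 4-gon: [(0, 32.2877) (0, 12.1151) (26, 14.3437) (26, 20.1591)]
10. shoelace: 337.8424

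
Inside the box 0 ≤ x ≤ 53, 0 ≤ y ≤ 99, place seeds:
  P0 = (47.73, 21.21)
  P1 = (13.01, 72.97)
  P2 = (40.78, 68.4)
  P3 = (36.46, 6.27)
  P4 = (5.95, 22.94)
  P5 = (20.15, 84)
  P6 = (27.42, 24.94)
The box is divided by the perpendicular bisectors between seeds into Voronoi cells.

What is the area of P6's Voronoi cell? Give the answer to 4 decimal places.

Area of P6's cell: 785.1659

1. box [0,53]×[0,99]: [(0, 0) (53, 0) (53, 99) (0, 99)]
2. ⊥bis P6·P0 via (37.575,23.075): [(0, 0) (33.3372, 0) (51.5189, 99) (0, 99)]  |A|=4200.376
3. ⊥bis P6·P1 via (20.215,48.955): [(0, 42.8901) (0, 0) (33.3372, 0) (43.6174, 55.9762)]  |A|=1868.4223
4. ⊥bis P6·P2 via (34.1,46.67): [(23.4802, 49.9346) (0, 42.8901) (0, 0) (33.3372, 0) (41.491, 44.3979)]  |A|=1758.2685
5. ⊥bis P6·P3 via (31.94,15.605): [(23.4802, 49.9346) (0, 42.8901) (0, 0.1397) (36.6192, 17.8707) (41.491, 44.3979)]  |A|=1457.832
6. ⊥bis P6·P4 via (16.685,23.94): [(23.4802, 49.9346) (14.5141, 47.2446) (18.0863, 8.897) (36.6192, 17.8707) (41.491, 44.3979)]  |A|=785.1659
7. ⊥bis P6·P5 via (23.785,54.47): [(23.4802, 49.9346) (14.5141, 47.2446) (18.0863, 8.897) (36.6192, 17.8707) (41.491, 44.3979)]  |A|=785.1659
8. canonical 5-gon: [(23.4802, 49.9346) (14.5141, 47.2446) (18.0863, 8.897) (36.6192, 17.8707) (41.491, 44.3979)]
9. shoelace: 785.1659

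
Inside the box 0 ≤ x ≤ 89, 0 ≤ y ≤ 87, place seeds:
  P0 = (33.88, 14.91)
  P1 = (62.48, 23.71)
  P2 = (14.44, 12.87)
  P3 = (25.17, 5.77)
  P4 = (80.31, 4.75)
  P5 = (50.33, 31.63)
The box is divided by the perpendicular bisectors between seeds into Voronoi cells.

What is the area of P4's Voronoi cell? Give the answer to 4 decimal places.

Area of P4's cell: 503.9143

1. box [0,89]×[0,87]: [(0, 0) (89, 0) (89, 87) (0, 87)]
2. ⊥bis P4·P0 via (57.095,9.83): [(54.944, 0) (89, 0) (89, 87) (73.9817, 87)]  |A|=2134.7359
3. ⊥bis P4·P1 via (71.395,14.23): [(56.2632, 0) (89, 0) (89, 30.7858)]  |A|=503.9143
4. ⊥bis P4·P2 via (47.375,8.81): [(56.2632, 0) (89, 0) (89, 30.7858)]  |A|=503.9143
5. ⊥bis P4·P3 via (52.74,5.26): [(56.2632, 0) (89, 0) (89, 30.7858)]  |A|=503.9143
6. ⊥bis P4·P5 via (65.32,18.19): [(56.2632, 0) (89, 0) (89, 30.7858)]  |A|=503.9143
7. canonical 3-gon: [(56.2632, 0) (89, 0) (89, 30.7858)]
8. shoelace: 503.9143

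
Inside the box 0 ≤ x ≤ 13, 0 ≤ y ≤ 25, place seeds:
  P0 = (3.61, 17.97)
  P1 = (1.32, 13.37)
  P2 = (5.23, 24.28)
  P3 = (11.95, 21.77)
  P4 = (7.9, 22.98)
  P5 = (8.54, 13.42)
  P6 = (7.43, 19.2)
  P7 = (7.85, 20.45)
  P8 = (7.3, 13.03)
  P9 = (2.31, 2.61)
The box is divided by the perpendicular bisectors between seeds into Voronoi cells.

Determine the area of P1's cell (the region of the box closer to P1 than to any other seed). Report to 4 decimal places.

Area of P1's cell: 32.9888

1. box [0,13]×[0,25]: [(0, 0) (13, 0) (13, 25) (0, 25)]
2. ⊥bis P1·P0 via (2.465,15.67): [(0, 16.8971) (0, 0) (13, 0) (13, 10.4254)]  |A|=177.5965
3. ⊥bis P1·P2 via (3.275,18.825): [(0, 16.8971) (0, 0) (13, 0) (13, 10.4254)]  |A|=177.5965
4. ⊥bis P1·P3 via (6.635,17.57): [(11.8144, 11.0156) (0, 16.8971) (0, 0) (13, 0) (13, 9.5152)]  |A|=177.057
5. ⊥bis P1·P4 via (4.61,18.175): [(11.8144, 11.0156) (0, 16.8971) (0, 0) (13, 0) (13, 9.5152)]  |A|=177.057
6. ⊥bis P1·P5 via (4.93,13.395): [(4.9227, 14.4465) (0, 16.8971) (0, 0) (5.0228, 0)]  |A|=77.8706
7. ⊥bis P1·P6 via (4.375,16.285): [(4.9227, 14.4465) (0, 16.8971) (0, 0) (5.0228, 0)]  |A|=77.8706
8. ⊥bis P1·P7 via (4.585,16.91): [(4.9227, 14.4465) (0, 16.8971) (0, 0) (5.0228, 0)]  |A|=77.8706
9. ⊥bis P1·P8 via (4.31,13.2): [(4.3958, 14.7088) (0, 16.8971) (0, 0) (3.5595, 0)]  |A|=63.3161
10. ⊥bis P1·P9 via (1.815,7.99): [(4.0253, 8.1934) (4.3958, 14.7088) (0, 16.8971) (0, 7.823)]  |A|=32.9888
11. canonical 4-gon: [(4.0253, 8.1934) (4.3958, 14.7088) (0, 16.8971) (0, 7.823)]
12. shoelace: 32.9888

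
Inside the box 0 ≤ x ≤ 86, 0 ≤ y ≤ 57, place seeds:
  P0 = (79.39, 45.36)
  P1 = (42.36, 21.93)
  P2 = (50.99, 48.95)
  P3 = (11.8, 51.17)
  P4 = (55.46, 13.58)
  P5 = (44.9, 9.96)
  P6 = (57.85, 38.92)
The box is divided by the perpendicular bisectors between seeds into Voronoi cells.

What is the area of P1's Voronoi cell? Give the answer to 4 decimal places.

Area of P1's cell: 879.4385

1. box [0,86]×[0,57]: [(0, 0) (86, 0) (86, 57) (0, 57)]
2. ⊥bis P1·P0 via (60.875,33.645): [(0, 0) (82.1632, 0) (46.0976, 57) (0, 57)]  |A|=3655.4326
3. ⊥bis P1·P2 via (46.675,35.44): [(0, 50.3477) (0, 0) (82.1632, 0) (63.0481, 30.2106)]  |A|=2828.2599
4. ⊥bis P1·P3 via (27.08,36.55): [(30.8531, 40.4934) (0, 8.2475) (0, 0) (82.1632, 0) (63.0481, 30.2106)]  |A|=2178.8001
5. ⊥bis P1·P4 via (48.91,17.755): [(57.8977, 31.8555) (30.8531, 40.4934) (0, 8.2475) (0, 0) (37.5929, 0)]  |A|=1406.8191
6. ⊥bis P1·P5 via (43.63,15.945): [(48.4017, 16.9575) (57.8977, 31.8555) (30.8531, 40.4934) (0, 8.2475) (0, 6.6868)]  |A|=926.2506
7. ⊥bis P1·P6 via (50.105,30.425): [(48.4017, 16.9575) (54.4569, 26.4573) (43.4878, 36.458) (30.8531, 40.4934) (0, 8.2475) (0, 6.6868)]  |A|=879.4385
8. canonical 6-gon: [(48.4017, 16.9575) (54.4569, 26.4573) (43.4878, 36.458) (30.8531, 40.4934) (0, 8.2475) (0, 6.6868)]
9. shoelace: 879.4385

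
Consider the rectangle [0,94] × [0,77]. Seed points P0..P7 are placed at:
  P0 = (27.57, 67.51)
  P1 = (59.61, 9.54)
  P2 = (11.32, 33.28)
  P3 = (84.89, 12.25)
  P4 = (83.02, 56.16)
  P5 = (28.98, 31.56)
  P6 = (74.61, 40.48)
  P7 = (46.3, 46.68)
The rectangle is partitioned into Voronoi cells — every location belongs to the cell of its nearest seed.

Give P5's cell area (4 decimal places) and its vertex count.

1. box [0,94]×[0,77]: [(0, 0) (94, 0) (94, 77) (0, 77)]
2. ⊥bis P5·P0 via (28.275,49.535): [(0, 48.426) (0, 0) (94, 0) (94, 52.1128)]  |A|=4725.3251
3. ⊥bis P5·P1 via (44.295,20.55): [(66.2018, 51.0225) (0, 48.426) (0, 0) (29.5215, 0)]  |A|=2356.0767
4. ⊥bis P5·P2 via (20.15,32.42): [(66.2018, 51.0225) (21.7922, 49.2807) (16.9924, 0) (29.5215, 0)]  |A|=1409.7229
5. ⊥bis P5·P3 via (56.935,21.905): [(66.2018, 51.0225) (21.7922, 49.2807) (16.9924, 0) (29.5215, 0)]  |A|=1409.7229
6. ⊥bis P5·P4 via (56,43.86): [(57.959, 39.5567) (52.9756, 50.5038) (21.7922, 49.2807) (16.9924, 0) (29.5215, 0)]  |A|=1336.0362
7. ⊥bis P5·P6 via (51.795,36.02): [(52.5692, 32.0595) (48.9942, 50.3476) (21.7922, 49.2807) (16.9924, 0) (29.5215, 0)]  |A|=1251.1688
8. ⊥bis P5·P7 via (37.64,39.12): [(48.6106, 26.5531) (28.5389, 49.5453) (21.7922, 49.2807) (16.9924, 0) (29.5215, 0)]  |A|=961.9205
9. canonical 5-gon: [(48.6106, 26.5531) (28.5389, 49.5453) (21.7922, 49.2807) (16.9924, 0) (29.5215, 0)]
10. shoelace: 961.9205

Area of P5's cell: 961.9205 (5 vertices)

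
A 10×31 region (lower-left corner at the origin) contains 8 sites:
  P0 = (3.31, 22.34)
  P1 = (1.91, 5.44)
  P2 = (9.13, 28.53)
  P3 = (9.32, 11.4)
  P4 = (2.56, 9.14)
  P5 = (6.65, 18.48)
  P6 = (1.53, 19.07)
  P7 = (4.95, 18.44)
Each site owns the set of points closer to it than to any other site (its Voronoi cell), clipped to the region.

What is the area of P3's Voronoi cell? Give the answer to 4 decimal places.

1. box [0,10]×[0,31]: [(0, 0) (10, 0) (10, 31) (0, 31)]
2. ⊥bis P3·P0 via (6.315,16.87): [(0, 13.4008) (0, 0) (10, 0) (10, 18.8944)]  |A|=161.4759
3. ⊥bis P3·P1 via (5.615,8.42): [(1.1158, 14.0138) (10, 2.9682) (10, 18.8944)]  |A|=70.7457
4. ⊥bis P3·P2 via (9.225,19.965): [(1.1158, 14.0138) (10, 2.9682) (10, 18.8944)]  |A|=70.7457
5. ⊥bis P3·P4 via (5.94,10.27): [(4.134, 15.6719) (7.2296, 6.4126) (10, 2.9682) (10, 18.8944)]  |A|=54.2059
6. ⊥bis P3·P5 via (7.985,14.94): [(4.7825, 13.7323) (7.2296, 6.4126) (10, 2.9682) (10, 15.6999)]  |A|=39.1387
7. ⊥bis P3·P6 via (5.425,15.235): [(4.7825, 13.7323) (7.2296, 6.4126) (10, 2.9682) (10, 15.6999)]  |A|=39.1387
8. ⊥bis P3·P7 via (7.135,14.92): [(5.9013, 14.1542) (4.858, 13.5066) (7.2296, 6.4126) (10, 2.9682) (10, 15.6999)]  |A|=38.9965
9. canonical 5-gon: [(5.9013, 14.1542) (4.858, 13.5066) (7.2296, 6.4126) (10, 2.9682) (10, 15.6999)]
10. shoelace: 38.9965

Area of P3's cell: 38.9965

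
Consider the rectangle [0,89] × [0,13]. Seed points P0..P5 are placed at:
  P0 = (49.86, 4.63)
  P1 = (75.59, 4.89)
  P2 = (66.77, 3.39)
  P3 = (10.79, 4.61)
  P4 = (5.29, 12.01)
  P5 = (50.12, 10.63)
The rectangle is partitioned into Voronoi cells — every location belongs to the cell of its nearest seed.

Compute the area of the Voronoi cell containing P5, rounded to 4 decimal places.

Area of P5's cell: 153.5327

1. box [0,89]×[0,13]: [(0, 0) (89, 0) (89, 13) (0, 13)]
2. ⊥bis P5·P0 via (49.99,7.63): [(0, 9.7962) (89, 5.9396) (89, 13) (0, 13)]  |A|=456.7569
3. ⊥bis P5·P1 via (62.855,7.76): [(0, 9.7962) (62.7016, 7.0792) (64.0359, 13) (0, 13)]  |A|=290.0136
4. ⊥bis P5·P2 via (58.445,7.01): [(0, 9.7962) (58.5532, 7.2589) (61.0497, 13) (0, 13)]  |A|=269.0408
5. ⊥bis P5·P3 via (30.455,7.62): [(30.323, 8.4822) (58.5532, 7.2589) (61.0497, 13) (29.6315, 13)]  |A|=153.5327
6. ⊥bis P5·P4 via (27.705,11.32): [(30.323, 8.4822) (58.5532, 7.2589) (61.0497, 13) (29.6315, 13)]  |A|=153.5327
7. canonical 4-gon: [(30.323, 8.4822) (58.5532, 7.2589) (61.0497, 13) (29.6315, 13)]
8. shoelace: 153.5327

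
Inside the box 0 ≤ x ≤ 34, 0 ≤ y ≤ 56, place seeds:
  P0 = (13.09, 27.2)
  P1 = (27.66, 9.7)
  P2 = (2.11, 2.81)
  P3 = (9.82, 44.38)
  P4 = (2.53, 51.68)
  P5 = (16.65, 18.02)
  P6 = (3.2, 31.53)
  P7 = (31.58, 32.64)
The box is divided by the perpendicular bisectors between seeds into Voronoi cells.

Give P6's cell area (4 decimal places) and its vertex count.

Area of P6's cell: 157.3186 (5 vertices)

1. box [0,34]×[0,56]: [(0, 0) (34, 0) (34, 56) (0, 56)]
2. ⊥bis P6·P0 via (8.145,29.365): [(0, 10.7613) (19.8062, 56) (0, 56)]  |A|=448.0041
3. ⊥bis P6·P1 via (15.43,20.615): [(0, 10.7613) (19.8062, 56) (0, 56)]  |A|=448.0041
4. ⊥bis P6·P2 via (2.655,17.17): [(0, 17.2708) (2.8034, 17.1644) (19.8062, 56) (0, 56)]  |A|=438.8799
5. ⊥bis P6·P3 via (6.51,37.955): [(0, 41.3088) (0, 17.2708) (2.8034, 17.1644) (10.9128, 35.6868)]  |A|=157.5549
6. ⊥bis P6·P4 via (2.865,41.605): [(0, 41.3088) (0, 17.2708) (2.8034, 17.1644) (10.9128, 35.6868)]  |A|=157.5549
7. ⊥bis P6·P5 via (9.925,24.775): [(0, 41.3088) (0, 17.2708) (2.2996, 17.1835) (3.2074, 18.0873) (10.9128, 35.6868)]  |A|=157.3186
8. ⊥bis P6·P7 via (17.39,32.085): [(0, 41.3088) (0, 17.2708) (2.2996, 17.1835) (3.2074, 18.0873) (10.9128, 35.6868)]  |A|=157.3186
9. canonical 5-gon: [(0, 41.3088) (0, 17.2708) (2.2996, 17.1835) (3.2074, 18.0873) (10.9128, 35.6868)]
10. shoelace: 157.3186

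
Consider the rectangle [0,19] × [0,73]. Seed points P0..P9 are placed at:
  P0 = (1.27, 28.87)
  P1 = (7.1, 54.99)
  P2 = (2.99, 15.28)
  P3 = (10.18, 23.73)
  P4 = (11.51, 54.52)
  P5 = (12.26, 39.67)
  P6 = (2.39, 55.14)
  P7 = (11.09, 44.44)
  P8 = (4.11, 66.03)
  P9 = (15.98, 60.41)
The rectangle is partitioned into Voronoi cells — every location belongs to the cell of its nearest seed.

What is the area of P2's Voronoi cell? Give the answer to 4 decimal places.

1. box [0,19]×[0,73]: [(0, 0) (19, 0) (19, 73) (0, 73)]
2. ⊥bis P2·P0 via (2.13,22.075): [(0, 21.8054) (0, 0) (19, 0) (19, 24.2101)]  |A|=437.1477
3. ⊥bis P2·P1 via (5.045,35.135): [(0, 21.8054) (0, 0) (19, 0) (19, 24.2101)]  |A|=437.1477
4. ⊥bis P2·P3 via (6.585,19.505): [(3.3789, 22.2331) (0, 21.8054) (0, 0) (19, 0) (19, 8.9412)]  |A|=317.8889
5. ⊥bis P2·P4 via (7.25,34.9): [(3.3789, 22.2331) (0, 21.8054) (0, 0) (19, 0) (19, 8.9412)]  |A|=317.8889
6. ⊥bis P2·P5 via (7.625,27.475): [(3.3789, 22.2331) (0, 21.8054) (0, 0) (19, 0) (19, 8.9412)]  |A|=317.8889
7. ⊥bis P2·P6 via (2.69,35.21): [(3.3789, 22.2331) (0, 21.8054) (0, 0) (19, 0) (19, 8.9412)]  |A|=317.8889
8. ⊥bis P2·P7 via (7.04,29.86): [(3.3789, 22.2331) (0, 21.8054) (0, 0) (19, 0) (19, 8.9412)]  |A|=317.8889
9. ⊥bis P2·P8 via (3.55,40.655): [(3.3789, 22.2331) (0, 21.8054) (0, 0) (19, 0) (19, 8.9412)]  |A|=317.8889
10. ⊥bis P2·P9 via (9.485,37.845): [(3.3789, 22.2331) (0, 21.8054) (0, 0) (19, 0) (19, 8.9412)]  |A|=317.8889
11. canonical 5-gon: [(3.3789, 22.2331) (0, 21.8054) (0, 0) (19, 0) (19, 8.9412)]
12. shoelace: 317.8889

Area of P2's cell: 317.8889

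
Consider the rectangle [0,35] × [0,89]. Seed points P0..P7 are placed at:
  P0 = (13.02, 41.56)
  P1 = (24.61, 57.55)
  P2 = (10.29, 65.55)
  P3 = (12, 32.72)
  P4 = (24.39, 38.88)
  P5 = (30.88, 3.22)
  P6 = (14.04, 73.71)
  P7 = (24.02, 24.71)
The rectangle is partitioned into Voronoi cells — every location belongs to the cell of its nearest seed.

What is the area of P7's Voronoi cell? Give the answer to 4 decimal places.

Area of P7's cell: 437.1388

1. box [0,35]×[0,89]: [(0, 0) (35, 0) (35, 89) (0, 89)]
2. ⊥bis P7·P0 via (18.52,33.135): [(0, 21.0448) (0, 0) (35, 0) (35, 43.8935)]  |A|=1136.4194
3. ⊥bis P7·P1 via (24.315,41.13): [(30.5941, 41.0172) (0, 21.0448) (0, 0) (35, 0) (35, 40.938)]  |A|=1129.9087
4. ⊥bis P7·P2 via (17.155,45.13): [(30.5941, 41.0172) (0, 21.0448) (0, 0) (35, 0) (35, 40.938)]  |A|=1129.9087
5. ⊥bis P7·P3 via (18.01,28.715): [(30.5941, 41.0172) (22.8308, 35.9491) (0, 1.6888) (0, 0) (35, 0) (35, 40.938)]  |A|=908.9522
6. ⊥bis P7·P4 via (24.205,31.795): [(20.1333, 31.9013) (0, 1.6888) (0, 0) (35, 0) (35, 31.5131)]  |A|=809.5209
7. ⊥bis P7·P5 via (27.45,13.965): [(20.1333, 31.9013) (2.9742, 6.1519) (35, 16.3751) (35, 31.5131)]  |A|=437.1388
8. ⊥bis P7·P6 via (19.03,49.21): [(20.1333, 31.9013) (2.9742, 6.1519) (35, 16.3751) (35, 31.5131)]  |A|=437.1388
9. canonical 4-gon: [(20.1333, 31.9013) (2.9742, 6.1519) (35, 16.3751) (35, 31.5131)]
10. shoelace: 437.1388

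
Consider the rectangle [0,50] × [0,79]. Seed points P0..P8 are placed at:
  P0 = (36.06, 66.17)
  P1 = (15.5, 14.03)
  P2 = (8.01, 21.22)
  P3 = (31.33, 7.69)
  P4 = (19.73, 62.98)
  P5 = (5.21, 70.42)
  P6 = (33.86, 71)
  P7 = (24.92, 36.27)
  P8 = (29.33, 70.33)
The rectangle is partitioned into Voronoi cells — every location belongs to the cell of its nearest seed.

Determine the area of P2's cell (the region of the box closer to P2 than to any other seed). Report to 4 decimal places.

Area of P2's cell: 403.3500

1. box [0,50]×[0,79]: [(0, 0) (50, 0) (50, 79) (0, 79)]
2. ⊥bis P2·P0 via (22.035,43.695): [(0, 57.4454) (0, 0) (50, 0) (50, 26.2441)]  |A|=2092.238
3. ⊥bis P2·P1 via (11.755,17.625): [(31.2567, 37.9404) (0, 57.4454) (0, 5.3795)]  |A|=813.7043
4. ⊥bis P2·P3 via (19.67,14.455): [(31.2567, 37.9404) (0, 57.4454) (0, 5.3795)]  |A|=813.7043
5. ⊥bis P2·P4 via (13.87,42.1): [(30.7122, 37.3732) (0, 45.9926) (0, 5.3795)]  |A|=623.6594
6. ⊥bis P2·P5 via (6.61,45.82): [(30.7122, 37.3732) (1.6258, 45.5363) (0, 45.4438) (0, 5.3795)]  |A|=623.2133
7. ⊥bis P2·P6 via (20.935,46.11): [(30.7122, 37.3732) (1.6258, 45.5363) (0, 45.4438) (0, 5.3795)]  |A|=623.2133
8. ⊥bis P2·P7 via (16.465,28.745): [(19.3346, 25.5208) (1.5257, 45.5306) (0, 45.4438) (0, 5.3795)]  |A|=403.35
9. ⊥bis P2·P8 via (18.67,45.775): [(19.3346, 25.5208) (1.5257, 45.5306) (0, 45.4438) (0, 5.3795)]  |A|=403.35
10. canonical 4-gon: [(19.3346, 25.5208) (1.5257, 45.5306) (0, 45.4438) (0, 5.3795)]
11. shoelace: 403.35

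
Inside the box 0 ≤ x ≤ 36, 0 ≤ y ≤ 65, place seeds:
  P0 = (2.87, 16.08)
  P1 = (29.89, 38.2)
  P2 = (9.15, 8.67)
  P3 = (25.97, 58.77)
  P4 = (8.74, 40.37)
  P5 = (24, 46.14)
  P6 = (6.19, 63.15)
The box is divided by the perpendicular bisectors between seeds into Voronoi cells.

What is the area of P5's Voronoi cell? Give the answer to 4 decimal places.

1. box [0,36]×[0,65]: [(0, 0) (36, 0) (36, 65) (0, 65)]
2. ⊥bis P5·P0 via (13.435,31.11): [(0, 40.5538) (36, 15.2484) (36, 65) (0, 65)]  |A|=1335.5591
3. ⊥bis P5·P1 via (26.945,42.17): [(0, 40.5538) (12.7165, 31.6151) (36, 48.8871) (36, 65) (0, 65)]  |A|=943.9454
4. ⊥bis P5·P2 via (16.575,27.405): [(0, 40.5538) (12.7165, 31.6151) (36, 48.8871) (36, 65) (0, 65)]  |A|=943.9454
5. ⊥bis P5·P3 via (24.985,52.455): [(0, 56.3521) (0, 40.5538) (12.7165, 31.6151) (36, 48.8871) (36, 50.7369)]  |A|=531.5476
6. ⊥bis P5·P4 via (16.37,43.255): [(12.1334, 54.4596) (19.0068, 36.2814) (36, 48.8871) (36, 50.7369)]  |A|=219.8491
7. ⊥bis P5·P6 via (15.095,54.645): [(14.5569, 54.0816) (12.9231, 52.371) (19.0068, 36.2814) (36, 48.8871) (36, 50.7369)]  |A|=217.4675
8. canonical 5-gon: [(14.5569, 54.0816) (12.9231, 52.371) (19.0068, 36.2814) (36, 48.8871) (36, 50.7369)]
9. shoelace: 217.4675

Area of P5's cell: 217.4675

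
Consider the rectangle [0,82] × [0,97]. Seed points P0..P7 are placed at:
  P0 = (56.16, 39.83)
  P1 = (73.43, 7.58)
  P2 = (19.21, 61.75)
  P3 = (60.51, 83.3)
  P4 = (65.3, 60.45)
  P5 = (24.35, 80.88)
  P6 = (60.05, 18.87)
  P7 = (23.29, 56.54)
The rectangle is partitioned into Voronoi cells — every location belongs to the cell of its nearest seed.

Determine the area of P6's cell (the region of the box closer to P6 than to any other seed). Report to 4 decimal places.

1. box [0,82]×[0,97]: [(0, 0) (82, 0) (82, 97) (0, 97)]
2. ⊥bis P6·P0 via (58.105,29.35): [(0, 18.5662) (0, 0) (82, 0) (82, 33.7847)]  |A|=2146.3874
3. ⊥bis P6·P1 via (66.74,13.225): [(0, 18.5662) (0, 0) (55.5808, 0) (82, 31.3099) (82, 33.7847)]  |A|=1732.7956
4. ⊥bis P6·P2 via (39.63,40.31): [(20.8661, 22.4388) (0, 2.5654) (0, 0) (55.5808, 0) (82, 31.3099) (82, 33.7847)]  |A|=1565.8584
5. ⊥bis P6·P3 via (60.28,51.085): [(20.8661, 22.4388) (0, 2.5654) (0, 0) (55.5808, 0) (82, 31.3099) (82, 33.7847)]  |A|=1565.8584
6. ⊥bis P6·P4 via (62.675,39.66): [(20.8661, 22.4388) (0, 2.5654) (0, 0) (55.5808, 0) (82, 31.3099) (82, 33.7847)]  |A|=1565.8584
7. ⊥bis P6·P5 via (42.2,49.875): [(20.8661, 22.4388) (0, 2.5654) (0, 0) (55.5808, 0) (82, 31.3099) (82, 33.7847)]  |A|=1565.8584
8. ⊥bis P6·P7 via (41.67,37.705): [(27.2376, 23.6213) (3.0316, 0) (55.5808, 0) (82, 31.3099) (82, 33.7847)]  |A|=1444.1407
9. canonical 5-gon: [(27.2376, 23.6213) (3.0316, 0) (55.5808, 0) (82, 31.3099) (82, 33.7847)]
10. shoelace: 1444.1407

Area of P6's cell: 1444.1407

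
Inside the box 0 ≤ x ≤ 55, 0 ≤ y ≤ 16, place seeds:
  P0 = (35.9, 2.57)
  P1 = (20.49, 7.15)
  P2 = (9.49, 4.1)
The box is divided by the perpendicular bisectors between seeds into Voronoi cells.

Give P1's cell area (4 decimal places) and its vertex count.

Area of P1's cell: 236.7482 (4 vertices)

1. box [0,55]×[0,16]: [(0, 0) (55, 0) (55, 16) (0, 16)]
2. ⊥bis P1·P0 via (28.195,4.86): [(0, 0) (26.7506, 0) (31.5059, 16) (0, 16)]  |A|=466.0518
3. ⊥bis P1·P2 via (14.99,5.625): [(16.5497, 0) (26.7506, 0) (31.5059, 16) (12.1133, 16)]  |A|=236.7482
4. canonical 4-gon: [(16.5497, 0) (26.7506, 0) (31.5059, 16) (12.1133, 16)]
5. shoelace: 236.7482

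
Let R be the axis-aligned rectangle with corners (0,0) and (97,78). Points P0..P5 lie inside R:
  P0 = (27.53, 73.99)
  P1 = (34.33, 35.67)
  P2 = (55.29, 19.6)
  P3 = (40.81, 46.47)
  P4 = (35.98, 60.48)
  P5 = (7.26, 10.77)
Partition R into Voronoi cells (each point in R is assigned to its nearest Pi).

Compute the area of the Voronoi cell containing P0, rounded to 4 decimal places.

Area of P0's cell: 745.5120

1. box [0,97]×[0,78]: [(0, 0) (97, 0) (97, 78) (0, 78)]
2. ⊥bis P0·P1 via (30.93,54.83): [(0, 49.3414) (97, 66.5543) (97, 78) (0, 78)]  |A|=1945.0586
3. ⊥bis P0·P2 via (41.41,46.795): [(0, 49.3414) (71.1296, 61.9635) (97, 75.1675) (97, 78) (0, 78)]  |A|=1833.646
4. ⊥bis P0·P3 via (34.17,60.23): [(0, 49.3414) (18.3556, 52.5986) (70.9946, 78) (0, 78)]  |A|=1164.7028
5. ⊥bis P0·P4 via (31.755,67.235): [(0, 49.3414) (4.3926, 50.1209) (48.9663, 78) (0, 78)]  |A|=745.512
6. ⊥bis P0·P5 via (17.395,42.38): [(0, 49.3414) (4.3926, 50.1209) (48.9663, 78) (0, 78)]  |A|=745.512
7. canonical 4-gon: [(0, 49.3414) (4.3926, 50.1209) (48.9663, 78) (0, 78)]
8. shoelace: 745.512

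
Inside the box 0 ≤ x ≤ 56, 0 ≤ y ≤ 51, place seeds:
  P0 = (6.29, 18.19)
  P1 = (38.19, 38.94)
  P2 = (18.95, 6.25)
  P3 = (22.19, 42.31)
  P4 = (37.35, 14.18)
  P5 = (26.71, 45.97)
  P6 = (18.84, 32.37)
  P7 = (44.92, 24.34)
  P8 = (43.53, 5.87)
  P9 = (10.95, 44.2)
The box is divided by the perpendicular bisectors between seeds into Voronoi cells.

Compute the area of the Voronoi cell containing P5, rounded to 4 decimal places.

1. box [0,56]×[0,51]: [(0, 0) (56, 0) (56, 51) (0, 51)]
2. ⊥bis P5·P0 via (16.5,32.08): [(0, 44.2085) (56, 3.0451) (56, 51) (0, 51)]  |A|=1532.8994
3. ⊥bis P5·P1 via (32.45,42.455): [(0, 44.2085) (23.1178, 27.2155) (37.6827, 51) (0, 51)]  |A|=526.634
4. ⊥bis P5·P2 via (22.83,26.11): [(0, 44.2085) (23.1178, 27.2155) (37.6827, 51) (0, 51)]  |A|=526.634
5. ⊥bis P5·P3 via (24.45,44.14): [(29.5927, 37.789) (37.6827, 51) (18.8952, 51)]  |A|=124.1011
6. ⊥bis P5·P4 via (32.03,30.075): [(29.5927, 37.789) (37.6827, 51) (18.8952, 51)]  |A|=124.1011
7. ⊥bis P5·P6 via (22.775,39.17): [(29.5927, 37.789) (37.6827, 51) (18.8952, 51)]  |A|=124.1011
8. ⊥bis P5·P7 via (35.815,35.155): [(29.5927, 37.789) (37.6827, 51) (18.8952, 51)]  |A|=124.1011
9. ⊥bis P5·P8 via (35.12,25.92): [(29.5927, 37.789) (37.6827, 51) (18.8952, 51)]  |A|=124.1011
10. ⊥bis P5·P9 via (18.83,45.085): [(29.5927, 37.789) (37.6827, 51) (18.8952, 51)]  |A|=124.1011
11. canonical 3-gon: [(29.5927, 37.789) (37.6827, 51) (18.8952, 51)]
12. shoelace: 124.1011

Area of P5's cell: 124.1011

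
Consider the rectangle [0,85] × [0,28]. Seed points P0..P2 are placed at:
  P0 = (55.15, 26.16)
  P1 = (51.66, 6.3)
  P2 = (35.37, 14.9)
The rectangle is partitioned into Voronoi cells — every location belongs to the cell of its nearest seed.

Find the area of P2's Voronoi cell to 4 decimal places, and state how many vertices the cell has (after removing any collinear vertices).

Area of P2's cell: 1206.3676 (5 vertices)

1. box [0,85]×[0,28]: [(0, 0) (85, 0) (85, 28) (0, 28)]
2. ⊥bis P2·P0 via (45.26,20.53): [(0, 0) (56.9469, 0) (41.0076, 28) (0, 28)]  |A|=1371.3638
3. ⊥bis P2·P1 via (43.515,10.6): [(0, 0) (37.9189, 0) (47.0746, 17.3425) (41.0076, 28) (0, 28)]  |A|=1206.3676
4. canonical 5-gon: [(0, 0) (37.9189, 0) (47.0746, 17.3425) (41.0076, 28) (0, 28)]
5. shoelace: 1206.3676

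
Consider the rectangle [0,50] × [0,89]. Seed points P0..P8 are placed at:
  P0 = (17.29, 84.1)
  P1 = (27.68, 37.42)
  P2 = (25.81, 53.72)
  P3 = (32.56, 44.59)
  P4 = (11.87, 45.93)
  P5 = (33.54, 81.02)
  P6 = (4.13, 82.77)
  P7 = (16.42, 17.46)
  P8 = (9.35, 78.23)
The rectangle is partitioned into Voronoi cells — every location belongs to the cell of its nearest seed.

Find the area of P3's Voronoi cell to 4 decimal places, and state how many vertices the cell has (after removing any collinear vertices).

Area of P3's cell: 480.7350 (4 vertices)

1. box [0,50]×[0,89]: [(0, 0) (50, 0) (50, 89) (0, 89)]
2. ⊥bis P3·P0 via (24.925,64.345): [(0, 54.7119) (0, 0) (50, 0) (50, 74.0361)]  |A|=3218.6993
3. ⊥bis P3·P1 via (30.12,41.005): [(6.3661, 57.1723) (50, 27.4744) (50, 74.0361)]  |A|=1015.8352
4. ⊥bis P3·P2 via (29.185,49.155): [(23.8935, 45.2429) (50, 27.4744) (50, 64.544)]  |A|=483.8788
5. ⊥bis P3·P4 via (22.215,45.26): [(23.8935, 45.2429) (50, 27.4744) (50, 64.544)]  |A|=483.8788
6. ⊥bis P3·P5 via (33.05,62.805): [(47.1354, 62.4261) (23.8935, 45.2429) (50, 27.4744) (50, 62.349)]  |A|=480.735
7. ⊥bis P3·P6 via (18.345,63.68): [(47.1354, 62.4261) (23.8935, 45.2429) (50, 27.4744) (50, 62.349)]  |A|=480.735
8. ⊥bis P3·P7 via (24.49,31.025): [(47.1354, 62.4261) (23.8935, 45.2429) (50, 27.4744) (50, 62.349)]  |A|=480.735
9. ⊥bis P3·P8 via (20.955,61.41): [(47.1354, 62.4261) (23.8935, 45.2429) (50, 27.4744) (50, 62.349)]  |A|=480.735
10. canonical 4-gon: [(47.1354, 62.4261) (23.8935, 45.2429) (50, 27.4744) (50, 62.349)]
11. shoelace: 480.735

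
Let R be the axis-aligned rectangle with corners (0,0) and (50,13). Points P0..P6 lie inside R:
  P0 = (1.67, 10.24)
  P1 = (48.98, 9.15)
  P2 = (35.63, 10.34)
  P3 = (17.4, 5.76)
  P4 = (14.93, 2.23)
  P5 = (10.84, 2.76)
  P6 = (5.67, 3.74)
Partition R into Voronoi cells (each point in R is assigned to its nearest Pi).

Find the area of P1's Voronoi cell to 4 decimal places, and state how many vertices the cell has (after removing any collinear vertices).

Area of P1's cell: 103.7953 (4 vertices)

1. box [0,50]×[0,13]: [(0, 0) (50, 0) (50, 13) (0, 13)]
2. ⊥bis P1·P0 via (25.325,9.695): [(25.1016, 0) (50, 0) (50, 13) (25.4011, 13)]  |A|=321.7319
3. ⊥bis P1·P2 via (42.305,9.745): [(41.4363, 0) (50, 0) (50, 13) (42.5951, 13)]  |A|=103.7953
4. ⊥bis P1·P3 via (33.19,7.455): [(41.4363, 0) (50, 0) (50, 13) (42.5951, 13)]  |A|=103.7953
5. ⊥bis P1·P4 via (31.955,5.69): [(41.4363, 0) (50, 0) (50, 13) (42.5951, 13)]  |A|=103.7953
6. ⊥bis P1·P5 via (29.91,5.955): [(41.4363, 0) (50, 0) (50, 13) (42.5951, 13)]  |A|=103.7953
7. ⊥bis P1·P6 via (27.325,6.445): [(41.4363, 0) (50, 0) (50, 13) (42.5951, 13)]  |A|=103.7953
8. canonical 4-gon: [(41.4363, 0) (50, 0) (50, 13) (42.5951, 13)]
9. shoelace: 103.7953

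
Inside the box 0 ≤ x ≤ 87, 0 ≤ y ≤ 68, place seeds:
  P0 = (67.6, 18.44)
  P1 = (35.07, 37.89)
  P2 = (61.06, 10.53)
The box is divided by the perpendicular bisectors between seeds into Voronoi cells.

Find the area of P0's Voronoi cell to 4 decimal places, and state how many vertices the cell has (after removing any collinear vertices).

Area of P0's cell: 1567.6273 (5 vertices)

1. box [0,87]×[0,68]: [(0, 0) (87, 0) (87, 68) (0, 68)]
2. ⊥bis P0·P1 via (51.335,28.165): [(34.4949, 0) (87, 0) (87, 68) (75.1527, 68)]  |A|=2187.9814
3. ⊥bis P0·P2 via (64.33,14.485): [(50.1604, 26.2005) (81.8493, 0) (87, 0) (87, 68) (75.1527, 68)]  |A|=1567.6273
4. canonical 5-gon: [(50.1604, 26.2005) (81.8493, 0) (87, 0) (87, 68) (75.1527, 68)]
5. shoelace: 1567.6273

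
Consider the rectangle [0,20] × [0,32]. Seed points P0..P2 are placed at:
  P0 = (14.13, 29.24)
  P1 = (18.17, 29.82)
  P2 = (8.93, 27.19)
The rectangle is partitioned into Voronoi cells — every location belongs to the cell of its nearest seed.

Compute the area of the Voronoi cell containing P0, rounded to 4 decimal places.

1. box [0,20]×[0,32]: [(0, 0) (20, 0) (20, 32) (0, 32)]
2. ⊥bis P0·P1 via (16.15,29.53): [(0, 0) (20, 0) (20, 2.7128) (15.7954, 32) (0, 32)]  |A|=578.4294
3. ⊥bis P0·P2 via (11.53,28.215): [(19.0929, 9.031) (15.7954, 32) (10.0378, 32)]  |A|=66.1227
4. canonical 3-gon: [(19.0929, 9.031) (15.7954, 32) (10.0378, 32)]
5. shoelace: 66.1227

Area of P0's cell: 66.1227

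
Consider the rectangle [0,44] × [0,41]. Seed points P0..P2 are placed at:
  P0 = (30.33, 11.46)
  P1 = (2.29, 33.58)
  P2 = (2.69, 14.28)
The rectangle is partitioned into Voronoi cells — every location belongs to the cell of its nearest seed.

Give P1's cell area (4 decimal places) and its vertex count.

1. box [0,44]×[0,41]: [(0, 0) (44, 0) (44, 41) (0, 41)]
2. ⊥bis P1·P0 via (16.31,22.52): [(0, 1.8449) (30.8884, 41) (0, 41)]  |A|=604.7181
3. ⊥bis P1·P2 via (2.49,23.93): [(0, 23.8784) (17.6705, 24.2446) (30.8884, 41) (0, 41)]  |A|=410.0469
4. canonical 4-gon: [(0, 23.8784) (17.6705, 24.2446) (30.8884, 41) (0, 41)]
5. shoelace: 410.0469

Area of P1's cell: 410.0469 (4 vertices)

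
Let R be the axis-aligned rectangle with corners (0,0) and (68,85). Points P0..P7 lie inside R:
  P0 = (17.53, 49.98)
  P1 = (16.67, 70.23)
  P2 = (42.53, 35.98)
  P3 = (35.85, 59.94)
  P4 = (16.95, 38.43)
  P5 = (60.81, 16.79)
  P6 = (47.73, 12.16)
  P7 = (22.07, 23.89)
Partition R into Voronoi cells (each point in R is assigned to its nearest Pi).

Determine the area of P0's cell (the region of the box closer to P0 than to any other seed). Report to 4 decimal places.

1. box [0,68]×[0,85]: [(0, 0) (68, 0) (68, 85) (0, 85)]
2. ⊥bis P0·P1 via (17.1,60.105): [(0, 59.3788) (0, 0) (68, 0) (68, 62.2667)]  |A|=4135.9455
3. ⊥bis P0·P2 via (30.03,42.98): [(40.1686, 61.0847) (0, 59.3788) (0, 0) (5.9612, 0)]  |A|=1374.6513
4. ⊥bis P0·P3 via (26.69,54.96): [(31.64, 45.8551) (23.7395, 60.387) (0, 59.3788) (0, 0) (5.9612, 0)]  |A|=1252.5221
5. ⊥bis P0·P4 via (17.24,44.205): [(30.3474, 43.5468) (31.64, 45.8551) (23.7395, 60.387) (0, 59.3788) (0, 45.0707)]  |A|=438.8367
6. ⊥bis P0·P5 via (39.17,33.385): [(30.3474, 43.5468) (31.64, 45.8551) (23.7395, 60.387) (0, 59.3788) (0, 45.0707)]  |A|=438.8367
7. ⊥bis P0·P6 via (32.63,31.07): [(30.3474, 43.5468) (31.64, 45.8551) (23.7395, 60.387) (0, 59.3788) (0, 45.0707)]  |A|=438.8367
8. ⊥bis P0·P7 via (19.8,36.935): [(30.3474, 43.5468) (31.64, 45.8551) (23.7395, 60.387) (0, 59.3788) (0, 45.0707)]  |A|=438.8367
9. canonical 5-gon: [(30.3474, 43.5468) (31.64, 45.8551) (23.7395, 60.387) (0, 59.3788) (0, 45.0707)]
10. shoelace: 438.8367

Area of P0's cell: 438.8367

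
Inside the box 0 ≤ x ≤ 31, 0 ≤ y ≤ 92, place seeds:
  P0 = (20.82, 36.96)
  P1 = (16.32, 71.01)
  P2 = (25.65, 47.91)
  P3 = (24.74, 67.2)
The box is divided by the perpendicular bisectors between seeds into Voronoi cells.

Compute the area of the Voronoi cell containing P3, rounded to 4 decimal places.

Area of P3's cell: 273.7899

1. box [0,31]×[0,92]: [(0, 0) (31, 0) (31, 92) (0, 92)]
2. ⊥bis P3·P0 via (22.78,52.08): [(0, 55.033) (31, 51.0144) (31, 92) (0, 92)]  |A|=1208.2652
3. ⊥bis P3·P1 via (20.53,69.105): [(13.3778, 53.2988) (31, 51.0144) (31, 92) (30.8899, 92)]  |A|=363.2595
4. ⊥bis P3·P2 via (25.195,57.555): [(15.0879, 57.0782) (31, 57.8288) (31, 92) (30.8899, 92)]  |A|=273.7899
5. canonical 4-gon: [(15.0879, 57.0782) (31, 57.8288) (31, 92) (30.8899, 92)]
6. shoelace: 273.7899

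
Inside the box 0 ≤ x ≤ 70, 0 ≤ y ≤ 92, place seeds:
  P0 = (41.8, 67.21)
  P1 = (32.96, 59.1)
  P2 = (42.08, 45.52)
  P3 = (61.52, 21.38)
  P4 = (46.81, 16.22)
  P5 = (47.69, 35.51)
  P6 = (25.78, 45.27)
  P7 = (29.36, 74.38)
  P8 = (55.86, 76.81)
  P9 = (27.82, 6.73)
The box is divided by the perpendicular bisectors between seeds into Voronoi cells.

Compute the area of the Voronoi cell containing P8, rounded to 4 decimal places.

Area of P8's cell: 799.2454

1. box [0,70]×[0,92]: [(0, 0) (70, 0) (70, 92) (0, 92)]
2. ⊥bis P8·P0 via (48.83,72.01): [(70, 41.0048) (70, 92) (35.1811, 92)]  |A|=887.7997
3. ⊥bis P8·P1 via (44.41,67.955): [(70, 41.0048) (70, 92) (35.1811, 92)]  |A|=887.7997
4. ⊥bis P8·P2 via (48.97,61.165): [(59.3587, 56.5899) (70, 51.9035) (70, 92) (35.1811, 92)]  |A|=829.8115
5. ⊥bis P8·P3 via (58.69,49.095): [(59.3587, 56.5899) (70, 51.9035) (70, 92) (35.1811, 92)]  |A|=829.8115
6. ⊥bis P8·P4 via (51.335,46.515): [(59.3587, 56.5899) (70, 51.9035) (70, 92) (35.1811, 92)]  |A|=829.8115
7. ⊥bis P8·P5 via (51.775,56.16): [(59.3587, 56.5899) (67.3153, 53.0858) (70, 52.5547) (70, 92) (35.1811, 92)]  |A|=828.9373
8. ⊥bis P8·P6 via (40.82,61.04): [(59.3587, 56.5899) (67.3153, 53.0858) (70, 52.5547) (70, 92) (35.1811, 92)]  |A|=828.9373
9. ⊥bis P8·P7 via (42.61,75.595): [(42.0248, 81.9768) (59.3587, 56.5899) (67.3153, 53.0858) (70, 52.5547) (70, 92) (41.1057, 92)]  |A|=799.2454
10. ⊥bis P8·P9 via (41.84,41.77): [(42.0248, 81.9768) (59.3587, 56.5899) (67.3153, 53.0858) (70, 52.5547) (70, 92) (41.1057, 92)]  |A|=799.2454
11. canonical 6-gon: [(42.0248, 81.9768) (59.3587, 56.5899) (67.3153, 53.0858) (70, 52.5547) (70, 92) (41.1057, 92)]
12. shoelace: 799.2454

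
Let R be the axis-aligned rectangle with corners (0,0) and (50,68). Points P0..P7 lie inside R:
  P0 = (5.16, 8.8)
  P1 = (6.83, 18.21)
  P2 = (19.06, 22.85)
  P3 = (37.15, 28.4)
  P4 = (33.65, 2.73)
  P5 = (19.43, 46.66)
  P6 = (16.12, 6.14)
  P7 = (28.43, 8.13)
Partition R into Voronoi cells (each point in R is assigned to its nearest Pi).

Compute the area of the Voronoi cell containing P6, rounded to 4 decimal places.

1. box [0,50]×[0,68]: [(0, 0) (50, 0) (50, 68) (0, 68)]
2. ⊥bis P6·P0 via (10.64,7.47): [(8.827, 0) (50, 0) (50, 68) (25.3307, 68)]  |A|=2238.6382
3. ⊥bis P6·P1 via (11.475,12.175): [(11.8524, 12.4655) (8.827, 0) (50, 0) (50, 41.8268)]  |A|=1054.4164
4. ⊥bis P6·P2 via (17.59,14.495): [(15.0662, 14.939) (11.8524, 12.4655) (8.827, 0) (50, 0) (50, 8.7927)]  |A|=477.4127
5. ⊥bis P6·P3 via (26.635,17.27): [(32.3145, 11.9043) (15.0662, 14.939) (11.8524, 12.4655) (8.827, 0) (44.9151, 0)]  |A|=369.3947
6. ⊥bis P6·P4 via (24.885,4.435): [(26.5357, 12.9211) (15.0662, 14.939) (11.8524, 12.4655) (8.827, 0) (24.0223, 0)]  |A|=206.4258
7. ⊥bis P6·P5 via (17.775,26.4): [(26.5357, 12.9211) (15.0662, 14.939) (11.8524, 12.4655) (8.827, 0) (24.0223, 0)]  |A|=206.4258
8. ⊥bis P6·P7 via (22.275,7.135): [(21.1875, 13.862) (15.0662, 14.939) (11.8524, 12.4655) (8.827, 0) (23.4284, 0)]  |A|=166.5748
9. canonical 5-gon: [(21.1875, 13.862) (15.0662, 14.939) (11.8524, 12.4655) (8.827, 0) (23.4284, 0)]
10. shoelace: 166.5748

Area of P6's cell: 166.5748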